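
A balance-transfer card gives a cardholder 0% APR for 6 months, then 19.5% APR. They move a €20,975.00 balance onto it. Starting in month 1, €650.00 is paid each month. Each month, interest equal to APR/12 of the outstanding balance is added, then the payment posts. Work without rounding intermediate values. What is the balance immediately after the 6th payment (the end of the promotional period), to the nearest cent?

€17,075.00

Promo months 1–6 at r₀ = 0%/12 = 0; months 7+ at r₁ = 19.5%/12 = 0.01625.
After month 6 (no interest yet): B = €20,975.00 − 6·€650.00 = €17,075.00.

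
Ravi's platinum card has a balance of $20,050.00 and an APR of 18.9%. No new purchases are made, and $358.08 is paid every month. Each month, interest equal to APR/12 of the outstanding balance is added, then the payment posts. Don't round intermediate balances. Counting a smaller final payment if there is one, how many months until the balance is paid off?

137 payments

Monthly rate r = 18.9%/12 = 1.575% = 0.01575.
Recurrence: B ← B·(1+r) − $358.08.
Month 1: interest $315.79; balance after payment $20,007.71.
Month 2: interest $315.12; balance after payment $19,964.75.
Closed form: n = −ln(1 − rB₀/P)/ln(1+r) = −ln(0.11811)/ln(1.01575) ≈ 136.694, so the balance reaches zero during payment 137.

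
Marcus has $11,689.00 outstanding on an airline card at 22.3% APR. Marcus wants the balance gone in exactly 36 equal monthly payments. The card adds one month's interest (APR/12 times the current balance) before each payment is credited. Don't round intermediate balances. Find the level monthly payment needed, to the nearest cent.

Monthly rate r = 22.3%/12 = 1.85833% = 0.0185833.
Level-payment amortization: P = B₀·r / (1 − (1+r)^(−n)) = 11689.00·0.0185833 / (1 − 1.01858^(−36)).
Denominator 1 − (1+r)^(−36) = 0.48462466.
P = 217.221 / 0.48462466 ≈ 448.22.

$448.22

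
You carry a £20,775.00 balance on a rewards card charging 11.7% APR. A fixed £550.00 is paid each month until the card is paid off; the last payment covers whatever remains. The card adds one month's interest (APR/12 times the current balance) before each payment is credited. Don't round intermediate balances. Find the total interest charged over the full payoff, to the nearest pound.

Monthly rate r = 11.7%/12 = 0.975% = 0.00975.
Payoff takes n = ⌈−ln(1 − rB₀/P)/ln(1+r)⌉ = ⌈47.339⌉ = 48 payments; the last is £186.81.
Total paid = 47·£550.00 + £186.81 = £26,036.81.
Total interest = total paid − principal = £26,036.81 − £20,775.00 = £5,261.81.

£5,262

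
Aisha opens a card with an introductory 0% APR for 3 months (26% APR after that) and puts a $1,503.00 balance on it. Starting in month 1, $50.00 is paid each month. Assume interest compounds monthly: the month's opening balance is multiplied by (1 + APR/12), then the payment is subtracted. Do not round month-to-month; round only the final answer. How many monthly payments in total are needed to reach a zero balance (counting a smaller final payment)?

Promo months 1–3 at r₀ = 0%/12 = 0; months 4+ at r₁ = 26%/12 = 0.0216667.
After month 3 (no interest yet): B = $1,503.00 − 3·$50.00 = $1,353.00.
Then at r₁ with $50.00/mo: n₂ = −ln(1 − r₁·B/P)/ln(1+r₁) ≈ 41.18 → 42 more payments.

45 payments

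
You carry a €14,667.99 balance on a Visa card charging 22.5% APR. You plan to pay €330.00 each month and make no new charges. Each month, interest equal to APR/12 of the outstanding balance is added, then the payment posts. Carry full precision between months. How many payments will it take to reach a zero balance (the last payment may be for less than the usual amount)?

Monthly rate r = 22.5%/12 = 1.875% = 0.01875.
Recurrence: B ← B·(1+r) − €330.00.
Month 1: interest €275.02; balance after payment €14,613.01.
Month 2: interest €273.99; balance after payment €14,557.01.
Closed form: n = −ln(1 − rB₀/P)/ln(1+r) = −ln(0.16659)/ln(1.01875) ≈ 96.478, so the balance reaches zero during payment 97.

97 months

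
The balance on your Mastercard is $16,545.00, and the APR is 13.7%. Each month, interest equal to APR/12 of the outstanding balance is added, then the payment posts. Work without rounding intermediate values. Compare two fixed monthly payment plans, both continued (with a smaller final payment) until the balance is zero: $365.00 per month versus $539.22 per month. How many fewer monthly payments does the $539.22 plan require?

27 fewer payments

Monthly rate r = 13.7%/12 = 1.14167% = 0.0114167.
At $365.00/mo: n = ⌈−ln(1 − rB₀/P)/ln(1+r)⌉ = 65 payments (last $72.81); total interest = total paid − $16,545.00 = $6,887.81.
At $539.22/mo: 38 payments (last $533.03); total interest $3,939.17.
Payments saved = 65 − 38 = 27.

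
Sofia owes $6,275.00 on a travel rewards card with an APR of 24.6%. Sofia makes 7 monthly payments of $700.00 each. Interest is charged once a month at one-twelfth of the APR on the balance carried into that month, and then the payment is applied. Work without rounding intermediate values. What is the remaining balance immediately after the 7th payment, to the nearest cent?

Monthly rate r = 24.6%/12 = 2.05% = 0.0205.
Each month: B ← B·(1+r) − $700.00.
Month 1: interest $128.64; balance after payment $5,703.64.
Month 2: interest $116.92; balance after payment $5,120.56.
Month 3: interest $104.97; balance after payment $4,525.53.
Month 4: interest $92.77; balance after payment $3,918.31.
Month 5: interest $80.33; balance after payment $3,298.63.
Month 6: interest $67.62; balance after payment $2,666.25.
Month 7: interest $54.66; balance after payment $2,020.91.

$2,020.91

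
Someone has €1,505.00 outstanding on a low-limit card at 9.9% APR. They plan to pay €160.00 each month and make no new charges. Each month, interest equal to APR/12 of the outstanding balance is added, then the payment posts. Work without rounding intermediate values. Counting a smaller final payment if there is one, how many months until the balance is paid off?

Monthly rate r = 9.9%/12 = 0.825% = 0.00825.
Recurrence: B ← B·(1+r) − €160.00.
Month 1: interest €12.42; balance after payment €1,357.42.
Month 2: interest €11.20; balance after payment €1,208.61.
Closed form: n = −ln(1 − rB₀/P)/ln(1+r) = −ln(0.9224)/ln(1.00825) ≈ 9.832, so the balance reaches zero during payment 10.

10 months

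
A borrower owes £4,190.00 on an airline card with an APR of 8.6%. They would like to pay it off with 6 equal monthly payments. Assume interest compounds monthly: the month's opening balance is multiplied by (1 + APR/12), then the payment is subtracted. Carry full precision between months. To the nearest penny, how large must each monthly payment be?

Monthly rate r = 8.6%/12 = 0.716667% = 0.00716667.
Level-payment amortization: P = B₀·r / (1 − (1+r)^(−n)) = 4190.00·0.00716667 / (1 − 1.00717^(−6)).
Denominator 1 − (1+r)^(−6) = 0.0419417019.
P = 30.0283 / 0.0419417019 ≈ 715.95.

£715.95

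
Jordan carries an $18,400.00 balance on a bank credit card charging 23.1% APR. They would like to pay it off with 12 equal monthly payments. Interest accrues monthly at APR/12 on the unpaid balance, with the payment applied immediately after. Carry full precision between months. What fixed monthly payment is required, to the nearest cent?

$1,731.89

Monthly rate r = 23.1%/12 = 1.925% = 0.01925.
Level-payment amortization: P = B₀·r / (1 − (1+r)^(−n)) = 18400.00·0.01925 / (1 − 1.01925^(−12)).
Denominator 1 − (1+r)^(−12) = 0.204516166.
P = 354.2 / 0.204516166 ≈ 1731.89.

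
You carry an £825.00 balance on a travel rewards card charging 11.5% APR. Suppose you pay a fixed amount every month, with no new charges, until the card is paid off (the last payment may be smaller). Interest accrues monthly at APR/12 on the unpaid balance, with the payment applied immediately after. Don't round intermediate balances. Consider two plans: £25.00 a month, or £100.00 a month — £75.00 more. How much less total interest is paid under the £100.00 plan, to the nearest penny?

Monthly rate r = 11.5%/12 = 0.958333% = 0.00958333.
At £25.00/mo: n = ⌈−ln(1 − rB₀/P)/ln(1+r)⌉ = 40 payments (last £21.49); total interest = total paid − £825.00 = £171.49.
At £100.00/mo: 9 payments (last £63.66); total interest £38.66.
Interest saved = £171.49 − £38.66 = £132.83.

£132.83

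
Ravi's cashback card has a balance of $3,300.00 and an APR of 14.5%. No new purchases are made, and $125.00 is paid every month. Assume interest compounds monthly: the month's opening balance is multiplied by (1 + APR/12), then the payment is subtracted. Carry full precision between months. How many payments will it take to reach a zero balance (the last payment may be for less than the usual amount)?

Monthly rate r = 14.5%/12 = 1.20833% = 0.0120833.
Recurrence: B ← B·(1+r) − $125.00.
Month 1: interest $39.88; balance after payment $3,214.88.
Month 2: interest $38.85; balance after payment $3,128.72.
Closed form: n = −ln(1 − rB₀/P)/ln(1+r) = −ln(0.681)/ln(1.01208) ≈ 31.987, so the balance reaches zero during payment 32.

32 payments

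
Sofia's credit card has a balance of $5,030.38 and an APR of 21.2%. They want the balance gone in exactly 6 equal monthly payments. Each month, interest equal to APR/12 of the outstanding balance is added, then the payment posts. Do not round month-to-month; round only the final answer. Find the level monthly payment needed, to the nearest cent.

Monthly rate r = 21.2%/12 = 1.76667% = 0.0176667.
Level-payment amortization: P = B₀·r / (1 − (1+r)^(−n)) = 5030.38·0.0176667 / (1 − 1.01767^(−6)).
Denominator 1 − (1+r)^(−6) = 0.0997425946.
P = 88.87 / 0.0997425946 ≈ 890.99.

$890.99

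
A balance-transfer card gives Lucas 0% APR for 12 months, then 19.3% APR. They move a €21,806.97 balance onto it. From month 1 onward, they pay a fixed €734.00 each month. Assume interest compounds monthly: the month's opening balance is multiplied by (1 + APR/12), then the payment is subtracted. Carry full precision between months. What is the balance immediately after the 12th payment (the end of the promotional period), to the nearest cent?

€12,998.97

Promo months 1–12 at r₀ = 0%/12 = 0; months 13+ at r₁ = 19.3%/12 = 0.0160833.
After month 12 (no interest yet): B = €21,806.97 − 12·€734.00 = €12,998.97.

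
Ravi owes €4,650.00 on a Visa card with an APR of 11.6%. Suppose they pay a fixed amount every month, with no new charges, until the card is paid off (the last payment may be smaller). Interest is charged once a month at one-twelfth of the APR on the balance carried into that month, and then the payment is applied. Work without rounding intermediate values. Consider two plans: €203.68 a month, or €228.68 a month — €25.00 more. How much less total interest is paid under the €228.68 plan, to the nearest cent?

€76.64

Monthly rate r = 11.6%/12 = 0.966667% = 0.00966667.
At €203.68/mo: n = ⌈−ln(1 − rB₀/P)/ln(1+r)⌉ = 26 payments (last €187.22); total interest = total paid − €4,650.00 = €629.22.
At €228.68/mo: 23 payments (last €171.62); total interest €552.58.
Interest saved = €629.22 − €552.58 = €76.64.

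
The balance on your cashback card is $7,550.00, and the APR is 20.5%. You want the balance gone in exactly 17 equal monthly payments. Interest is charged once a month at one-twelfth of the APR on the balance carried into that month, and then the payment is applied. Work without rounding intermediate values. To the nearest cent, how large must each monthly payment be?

Monthly rate r = 20.5%/12 = 1.70833% = 0.0170833.
Level-payment amortization: P = B₀·r / (1 − (1+r)^(−n)) = 7550.00·0.0170833 / (1 − 1.01708^(−17)).
Denominator 1 − (1+r)^(−17) = 0.250211355.
P = 128.979 / 0.250211355 ≈ 515.48.

$515.48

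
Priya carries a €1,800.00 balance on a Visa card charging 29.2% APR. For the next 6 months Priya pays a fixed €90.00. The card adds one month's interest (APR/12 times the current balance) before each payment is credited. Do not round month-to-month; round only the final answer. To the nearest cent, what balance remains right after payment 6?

Monthly rate r = 29.2%/12 = 2.43333% = 0.0243333.
Each month: B ← B·(1+r) − €90.00.
Month 1: interest €43.80; balance after payment €1,753.80.
Month 2: interest €42.68; balance after payment €1,706.48.
Month 3: interest €41.52; balance after payment €1,658.00.
Month 4: interest €40.34; balance after payment €1,608.34.
Month 5: interest €39.14; balance after payment €1,557.48.
Month 6: interest €37.90; balance after payment €1,505.38.

€1,505.38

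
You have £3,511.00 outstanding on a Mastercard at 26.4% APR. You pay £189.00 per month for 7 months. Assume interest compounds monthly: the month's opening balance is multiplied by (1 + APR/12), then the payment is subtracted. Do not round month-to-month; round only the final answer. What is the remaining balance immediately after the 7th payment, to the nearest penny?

Monthly rate r = 26.4%/12 = 2.2% = 0.022.
Each month: B ← B·(1+r) − £189.00.
Month 1: interest £77.24; balance after payment £3,399.24.
Month 2: interest £74.78; balance after payment £3,285.03.
Month 3: interest £72.27; balance after payment £3,168.30.
Month 4: interest £69.70; balance after payment £3,049.00.
Month 5: interest £67.08; balance after payment £2,927.08.
Month 6: interest £64.40; balance after payment £2,802.47.
Month 7: interest £61.65; balance after payment £2,675.13.

£2,675.13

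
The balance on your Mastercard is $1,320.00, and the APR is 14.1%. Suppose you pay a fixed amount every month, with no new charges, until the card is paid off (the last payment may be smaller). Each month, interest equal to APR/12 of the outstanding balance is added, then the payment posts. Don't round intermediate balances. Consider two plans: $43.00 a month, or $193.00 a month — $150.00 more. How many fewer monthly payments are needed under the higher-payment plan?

31 fewer payments

Monthly rate r = 14.1%/12 = 1.175% = 0.01175.
At $43.00/mo: n = ⌈−ln(1 − rB₀/P)/ln(1+r)⌉ = 39 payments (last $12.86); total interest = total paid − $1,320.00 = $326.86.
At $193.00/mo: 8 payments (last $33.29); total interest $64.29.
Payments saved = 39 − 8 = 31.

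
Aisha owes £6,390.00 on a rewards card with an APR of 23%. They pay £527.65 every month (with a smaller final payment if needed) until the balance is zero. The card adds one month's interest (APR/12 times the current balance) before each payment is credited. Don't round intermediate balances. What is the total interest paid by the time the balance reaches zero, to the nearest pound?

Monthly rate r = 23%/12 = 1.91667% = 0.0191667.
Payoff takes n = ⌈−ln(1 − rB₀/P)/ln(1+r)⌉ = ⌈13.912⌉ = 14 payments; the last is £481.36.
Total paid = 13·£527.65 + £481.36 = £7,340.81.
Total interest = total paid − principal = £7,340.81 − £6,390.00 = £950.81.

£951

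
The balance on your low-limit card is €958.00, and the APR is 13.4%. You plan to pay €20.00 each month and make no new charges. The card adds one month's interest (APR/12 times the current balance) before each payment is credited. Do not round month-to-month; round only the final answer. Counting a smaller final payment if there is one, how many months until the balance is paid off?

69 payments

Monthly rate r = 13.4%/12 = 1.11667% = 0.0111667.
Recurrence: B ← B·(1+r) − €20.00.
Month 1: interest €10.70; balance after payment €948.70.
Month 2: interest €10.59; balance after payment €939.29.
Closed form: n = −ln(1 − rB₀/P)/ln(1+r) = −ln(0.46512)/ln(1.01117) ≈ 68.931, so the balance reaches zero during payment 69.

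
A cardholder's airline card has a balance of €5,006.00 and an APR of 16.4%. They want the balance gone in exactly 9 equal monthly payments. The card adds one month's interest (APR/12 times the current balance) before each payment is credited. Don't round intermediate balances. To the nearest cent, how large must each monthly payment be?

Monthly rate r = 16.4%/12 = 1.36667% = 0.0136667.
Level-payment amortization: P = B₀·r / (1 − (1+r)^(−n)) = 5006.00·0.0136667 / (1 − 1.01367^(−9)).
Denominator 1 − (1+r)^(−9) = 0.11499951.
P = 68.4153 / 0.11499951 ≈ 594.92.

€594.92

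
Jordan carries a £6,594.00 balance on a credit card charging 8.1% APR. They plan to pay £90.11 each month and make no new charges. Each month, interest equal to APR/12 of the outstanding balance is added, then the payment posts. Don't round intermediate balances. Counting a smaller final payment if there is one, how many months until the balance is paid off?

102 months

Monthly rate r = 8.1%/12 = 0.675% = 0.00675.
Recurrence: B ← B·(1+r) − £90.11.
Month 1: interest £44.51; balance after payment £6,548.40.
Month 2: interest £44.20; balance after payment £6,502.49.
Closed form: n = −ln(1 − rB₀/P)/ln(1+r) = −ln(0.50605)/ln(1.00675) ≈ 101.246, so the balance reaches zero during payment 102.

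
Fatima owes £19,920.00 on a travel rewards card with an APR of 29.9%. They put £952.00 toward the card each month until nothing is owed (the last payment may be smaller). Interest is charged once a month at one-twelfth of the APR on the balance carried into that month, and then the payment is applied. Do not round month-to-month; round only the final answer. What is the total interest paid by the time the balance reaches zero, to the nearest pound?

Monthly rate r = 29.9%/12 = 2.49167% = 0.0249167.
Payoff takes n = ⌈−ln(1 − rB₀/P)/ln(1+r)⌉ = ⌈29.938⌉ = 30 payments; the last is £893.84.
Total paid = 29·£952.00 + £893.84 = £28,501.84.
Total interest = total paid − principal = £28,501.84 − £19,920.00 = £8,581.84.

£8,582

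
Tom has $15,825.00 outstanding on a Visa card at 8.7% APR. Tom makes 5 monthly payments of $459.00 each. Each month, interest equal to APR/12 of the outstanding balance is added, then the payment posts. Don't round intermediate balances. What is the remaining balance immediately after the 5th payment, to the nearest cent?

Monthly rate r = 8.7%/12 = 0.725% = 0.00725.
Each month: B ← B·(1+r) − $459.00.
Month 1: interest $114.73; balance after payment $15,480.73.
Month 2: interest $112.24; balance after payment $15,133.97.
Month 3: interest $109.72; balance after payment $14,784.69.
Month 4: interest $107.19; balance after payment $14,432.88.
Month 5: interest $104.64; balance after payment $14,078.52.

$14,078.52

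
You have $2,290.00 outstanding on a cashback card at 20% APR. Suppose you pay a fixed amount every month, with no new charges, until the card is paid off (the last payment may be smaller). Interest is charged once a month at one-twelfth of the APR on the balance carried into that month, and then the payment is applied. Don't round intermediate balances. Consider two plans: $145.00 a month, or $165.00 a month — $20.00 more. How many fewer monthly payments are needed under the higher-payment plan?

3 fewer payments

Monthly rate r = 20%/12 = 1.66667% = 0.0166667.
At $145.00/mo: n = ⌈−ln(1 − rB₀/P)/ln(1+r)⌉ = 19 payments (last $69.92); total interest = total paid − $2,290.00 = $389.92.
At $165.00/mo: 16 payments (last $151.16); total interest $336.16.
Payments saved = 19 − 16 = 3.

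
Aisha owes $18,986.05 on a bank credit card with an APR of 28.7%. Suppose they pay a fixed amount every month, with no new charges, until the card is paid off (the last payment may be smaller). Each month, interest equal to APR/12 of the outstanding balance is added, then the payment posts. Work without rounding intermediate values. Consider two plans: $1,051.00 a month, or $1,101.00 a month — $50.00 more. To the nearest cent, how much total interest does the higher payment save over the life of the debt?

$382.83

Monthly rate r = 28.7%/12 = 2.39167% = 0.0239167.
At $1,051.00/mo: n = ⌈−ln(1 − rB₀/P)/ln(1+r)⌉ = 24 payments (last $983.97); total interest = total paid − $18,986.05 = $6,170.92.
At $1,101.00/mo: 23 payments (last $552.14); total interest $5,788.09.
Interest saved = $6,170.92 − $5,788.09 = $382.83.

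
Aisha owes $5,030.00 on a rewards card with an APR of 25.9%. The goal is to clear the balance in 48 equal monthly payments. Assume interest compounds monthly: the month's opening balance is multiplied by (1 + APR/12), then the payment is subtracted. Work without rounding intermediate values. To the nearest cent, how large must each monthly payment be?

$169.32

Monthly rate r = 25.9%/12 = 2.15833% = 0.0215833.
Level-payment amortization: P = B₀·r / (1 − (1+r)^(−n)) = 5030.00·0.0215833 / (1 − 1.02158^(−48)).
Denominator 1 − (1+r)^(−48) = 0.641195693.
P = 108.564 / 0.641195693 ≈ 169.32.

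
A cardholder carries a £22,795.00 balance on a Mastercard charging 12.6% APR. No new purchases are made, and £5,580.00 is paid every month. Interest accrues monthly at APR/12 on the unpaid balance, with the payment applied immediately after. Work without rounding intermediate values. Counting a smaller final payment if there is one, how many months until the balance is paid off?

5 months

Monthly rate r = 12.6%/12 = 1.05% = 0.0105.
Recurrence: B ← B·(1+r) − £5,580.00.
Month 1: interest £239.35; balance after payment £17,454.35.
Month 2: interest £183.27; balance after payment £12,057.62.
Month 3: interest £126.60; balance after payment £6,604.22.
Month 4: interest £69.34; balance after payment £1,093.57.
Month 5: interest £11.48; balance after payment £0.00.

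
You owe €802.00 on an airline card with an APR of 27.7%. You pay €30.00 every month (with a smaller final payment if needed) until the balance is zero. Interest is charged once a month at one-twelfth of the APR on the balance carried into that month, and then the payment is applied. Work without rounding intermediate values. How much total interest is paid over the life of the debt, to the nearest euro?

Monthly rate r = 27.7%/12 = 2.30833% = 0.0230833.
Payoff takes n = ⌈−ln(1 − rB₀/P)/ln(1+r)⌉ = ⌈42.065⌉ = 43 payments; the last is €1.98.
Total paid = 42·€30.00 + €1.98 = €1,261.98.
Total interest = total paid − principal = €1,261.98 − €802.00 = €459.98.

€460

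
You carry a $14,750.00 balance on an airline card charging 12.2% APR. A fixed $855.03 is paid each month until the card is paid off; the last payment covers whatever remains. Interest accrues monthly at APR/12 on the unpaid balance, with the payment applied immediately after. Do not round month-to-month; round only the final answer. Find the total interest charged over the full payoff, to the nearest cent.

$1,550.41

Monthly rate r = 12.2%/12 = 1.01667% = 0.0101667.
Payoff takes n = ⌈−ln(1 − rB₀/P)/ln(1+r)⌉ = ⌈19.064⌉ = 20 payments; the last is $54.84.
Total paid = 19·$855.03 + $54.84 = $16,300.41.
Total interest = total paid − principal = $16,300.41 − $14,750.00 = $1,550.41.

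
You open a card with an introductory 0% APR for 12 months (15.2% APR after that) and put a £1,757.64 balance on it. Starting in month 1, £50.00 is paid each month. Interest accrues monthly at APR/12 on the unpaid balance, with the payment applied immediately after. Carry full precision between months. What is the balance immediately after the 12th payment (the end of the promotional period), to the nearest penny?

£1,157.64

Promo months 1–12 at r₀ = 0%/12 = 0; months 13+ at r₁ = 15.2%/12 = 0.0126667.
After month 12 (no interest yet): B = £1,757.64 − 12·£50.00 = £1,157.64.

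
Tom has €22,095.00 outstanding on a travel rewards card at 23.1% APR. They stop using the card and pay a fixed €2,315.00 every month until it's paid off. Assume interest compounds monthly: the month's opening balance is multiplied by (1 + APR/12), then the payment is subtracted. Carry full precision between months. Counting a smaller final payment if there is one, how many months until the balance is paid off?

Monthly rate r = 23.1%/12 = 1.925% = 0.01925.
Recurrence: B ← B·(1+r) − €2,315.00.
Month 1: interest €425.33; balance after payment €20,205.33.
Month 2: interest €388.95; balance after payment €18,279.28.
Closed form: n = −ln(1 − rB₀/P)/ln(1+r) = −ln(0.81627)/ln(1.01925) ≈ 10.647, so the balance reaches zero during payment 11.

11 payments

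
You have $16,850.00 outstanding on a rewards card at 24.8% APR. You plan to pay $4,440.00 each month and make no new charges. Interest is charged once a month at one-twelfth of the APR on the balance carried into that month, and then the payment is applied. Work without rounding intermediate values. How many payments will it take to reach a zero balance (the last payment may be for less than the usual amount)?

Monthly rate r = 24.8%/12 = 2.06667% = 0.0206667.
Recurrence: B ← B·(1+r) − $4,440.00.
Month 1: interest $348.23; balance after payment $12,758.23.
Month 2: interest $263.67; balance after payment $8,581.90.
Month 3: interest $177.36; balance after payment $4,319.26.
Month 4: interest $89.26; balance after payment $0.00.

4 payments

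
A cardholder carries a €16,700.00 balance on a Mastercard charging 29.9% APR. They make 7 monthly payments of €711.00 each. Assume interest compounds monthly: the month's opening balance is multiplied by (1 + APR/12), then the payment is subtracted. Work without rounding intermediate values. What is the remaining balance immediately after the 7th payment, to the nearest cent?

€14,474.89

Monthly rate r = 29.9%/12 = 2.49167% = 0.0249167.
Each month: B ← B·(1+r) − €711.00.
Month 1: interest €416.11; balance after payment €16,405.11.
Month 2: interest €408.76; balance after payment €16,102.87.
Month 3: interest €401.23; balance after payment €15,793.10.
Month 4: interest €393.51; balance after payment €15,475.61.
Month 5: interest €385.60; balance after payment €15,150.21.
Month 6: interest €377.49; balance after payment €14,816.70.
Month 7: interest €369.18; balance after payment €14,474.89.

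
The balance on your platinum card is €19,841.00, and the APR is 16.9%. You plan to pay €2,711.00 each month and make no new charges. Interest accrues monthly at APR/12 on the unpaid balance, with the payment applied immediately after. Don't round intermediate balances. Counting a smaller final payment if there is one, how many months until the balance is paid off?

Monthly rate r = 16.9%/12 = 1.40833% = 0.0140833.
Recurrence: B ← B·(1+r) − €2,711.00.
Month 1: interest €279.43; balance after payment €17,409.43.
Month 2: interest €245.18; balance after payment €14,943.61.
Closed form: n = −ln(1 − rB₀/P)/ln(1+r) = −ln(0.89693)/ln(1.01408) ≈ 7.778, so the balance reaches zero during payment 8.

8 months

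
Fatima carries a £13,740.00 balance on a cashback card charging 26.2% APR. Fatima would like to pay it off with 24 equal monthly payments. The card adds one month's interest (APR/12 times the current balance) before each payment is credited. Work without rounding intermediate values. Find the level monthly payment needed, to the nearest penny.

£741.62

Monthly rate r = 26.2%/12 = 2.18333% = 0.0218333.
Level-payment amortization: P = B₀·r / (1 − (1+r)^(−n)) = 13740.00·0.0218333 / (1 − 1.02183^(−24)).
Denominator 1 − (1+r)^(−24) = 0.404504585.
P = 299.99 / 0.404504585 ≈ 741.62.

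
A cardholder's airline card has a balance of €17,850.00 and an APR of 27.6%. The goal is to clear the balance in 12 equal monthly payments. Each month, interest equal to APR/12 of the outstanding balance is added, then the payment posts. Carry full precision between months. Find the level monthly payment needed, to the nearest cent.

Monthly rate r = 27.6%/12 = 2.3% = 0.023.
Level-payment amortization: P = B₀·r / (1 − (1+r)^(−n)) = 17850.00·0.023 / (1 − 1.023^(−12)).
Denominator 1 − (1+r)^(−12) = 0.23881119.
P = 410.55 / 0.23881119 ≈ 1719.14.

€1,719.14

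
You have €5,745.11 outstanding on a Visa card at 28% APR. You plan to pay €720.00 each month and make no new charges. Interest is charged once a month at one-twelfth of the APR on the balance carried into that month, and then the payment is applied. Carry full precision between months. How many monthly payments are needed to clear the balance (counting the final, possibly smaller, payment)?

9 months

Monthly rate r = 28%/12 = 2.33333% = 0.0233333.
Recurrence: B ← B·(1+r) − €720.00.
Month 1: interest €134.05; balance after payment €5,159.16.
Month 2: interest €120.38; balance after payment €4,559.54.
Closed form: n = −ln(1 − rB₀/P)/ln(1+r) = −ln(0.81382)/ln(1.02333) ≈ 8.932, so the balance reaches zero during payment 9.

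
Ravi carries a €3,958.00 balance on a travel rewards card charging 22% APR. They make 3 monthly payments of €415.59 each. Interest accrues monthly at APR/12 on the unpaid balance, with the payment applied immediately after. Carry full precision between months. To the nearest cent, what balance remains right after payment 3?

Monthly rate r = 22%/12 = 1.83333% = 0.0183333.
Each month: B ← B·(1+r) − €415.59.
Month 1: interest €72.56; balance after payment €3,614.97.
Month 2: interest €66.27; balance after payment €3,265.66.
Month 3: interest €59.87; balance after payment €2,909.94.

€2,909.94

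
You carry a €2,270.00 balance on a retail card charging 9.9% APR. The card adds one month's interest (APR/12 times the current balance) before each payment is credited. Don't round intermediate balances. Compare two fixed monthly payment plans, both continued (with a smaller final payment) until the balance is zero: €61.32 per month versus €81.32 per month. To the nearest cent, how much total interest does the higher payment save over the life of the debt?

€129.21

Monthly rate r = 9.9%/12 = 0.825% = 0.00825.
At €61.32/mo: n = ⌈−ln(1 − rB₀/P)/ln(1+r)⌉ = 45 payments (last €21.83); total interest = total paid − €2,270.00 = €449.91.
At €81.32/mo: 32 payments (last €69.78); total interest €320.70.
Interest saved = €449.91 − €320.70 = €129.21.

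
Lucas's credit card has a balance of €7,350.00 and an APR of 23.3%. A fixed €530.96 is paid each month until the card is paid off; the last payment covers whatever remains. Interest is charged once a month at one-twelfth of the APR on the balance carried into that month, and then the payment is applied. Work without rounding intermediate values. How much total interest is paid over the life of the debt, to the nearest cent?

€1,294.23

Monthly rate r = 23.3%/12 = 1.94167% = 0.0194167.
Payoff takes n = ⌈−ln(1 − rB₀/P)/ln(1+r)⌉ = ⌈16.278⌉ = 17 payments; the last is €148.87.
Total paid = 16·€530.96 + €148.87 = €8,644.23.
Total interest = total paid − principal = €8,644.23 − €7,350.00 = €1,294.23.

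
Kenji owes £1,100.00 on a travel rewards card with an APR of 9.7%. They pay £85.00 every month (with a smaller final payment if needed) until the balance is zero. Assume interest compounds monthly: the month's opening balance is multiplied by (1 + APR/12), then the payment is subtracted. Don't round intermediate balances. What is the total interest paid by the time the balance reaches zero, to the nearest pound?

Monthly rate r = 9.7%/12 = 0.808333% = 0.00808333.
Payoff takes n = ⌈−ln(1 − rB₀/P)/ln(1+r)⌉ = ⌈13.724⌉ = 14 payments; the last is £61.65.
Total paid = 13·£85.00 + £61.65 = £1,166.65.
Total interest = total paid − principal = £1,166.65 − £1,100.00 = £66.65.

£67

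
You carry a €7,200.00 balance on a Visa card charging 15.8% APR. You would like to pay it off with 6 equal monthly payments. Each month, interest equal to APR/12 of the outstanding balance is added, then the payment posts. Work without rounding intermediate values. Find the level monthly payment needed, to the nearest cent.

€1,255.90

Monthly rate r = 15.8%/12 = 1.31667% = 0.0131667.
Level-payment amortization: P = B₀·r / (1 − (1+r)^(−n)) = 7200.00·0.0131667 / (1 − 1.01317^(−6)).
Denominator 1 − (1+r)^(−6) = 0.0754835521.
P = 94.8 / 0.0754835521 ≈ 1255.90.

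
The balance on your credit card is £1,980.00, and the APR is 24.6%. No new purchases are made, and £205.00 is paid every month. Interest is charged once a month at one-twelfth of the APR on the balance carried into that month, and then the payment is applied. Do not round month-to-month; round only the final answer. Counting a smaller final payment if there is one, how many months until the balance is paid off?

11 payments

Monthly rate r = 24.6%/12 = 2.05% = 0.0205.
Recurrence: B ← B·(1+r) − £205.00.
Month 1: interest £40.59; balance after payment £1,815.59.
Month 2: interest £37.22; balance after payment £1,647.81.
Closed form: n = −ln(1 − rB₀/P)/ln(1+r) = −ln(0.802)/ln(1.0205) ≈ 10.873, so the balance reaches zero during payment 11.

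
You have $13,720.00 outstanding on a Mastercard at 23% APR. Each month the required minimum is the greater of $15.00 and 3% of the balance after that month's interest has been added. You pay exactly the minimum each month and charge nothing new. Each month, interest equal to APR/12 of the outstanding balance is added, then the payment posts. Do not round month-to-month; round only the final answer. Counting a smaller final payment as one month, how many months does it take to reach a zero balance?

343 months

Monthly rate r = 23%/12 = 1.91667% = 0.0191667.
While 3% of the post-interest balance exceeds $15.00, each month B ← (B·(1+r))·(1 − 0.03), i.e. B shrinks by the factor (1+r)·0.97 = 0.98859.
This holds for months 1–291. Entering month 292 the balance is $486.73; 3% of the post-interest balance is now below $15.00, so the flat $15.00 minimum applies from here.
From month 292 a fixed $15.00 at rate r clears $486.73 in 52 more payments. Total: 291 + 52 = 343 months.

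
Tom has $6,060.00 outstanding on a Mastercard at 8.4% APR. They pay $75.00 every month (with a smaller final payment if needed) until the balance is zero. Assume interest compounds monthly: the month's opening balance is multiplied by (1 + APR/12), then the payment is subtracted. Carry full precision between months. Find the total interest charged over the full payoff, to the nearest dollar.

Monthly rate r = 8.4%/12 = 0.7% = 0.007.
Payoff takes n = ⌈−ln(1 − rB₀/P)/ln(1+r)⌉ = ⌈119.529⌉ = 120 payments; the last is $39.75.
Total paid = 119·$75.00 + $39.75 = $8,964.75.
Total interest = total paid − principal = $8,964.75 − $6,060.00 = $2,904.75.

$2,905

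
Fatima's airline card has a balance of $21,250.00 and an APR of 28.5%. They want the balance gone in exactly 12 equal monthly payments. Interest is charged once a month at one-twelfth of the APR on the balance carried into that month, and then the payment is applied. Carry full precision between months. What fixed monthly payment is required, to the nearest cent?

Monthly rate r = 28.5%/12 = 2.375% = 0.02375.
Level-payment amortization: P = B₀·r / (1 − (1+r)^(−n)) = 21250.00·0.02375 / (1 − 1.02375^(−12)).
Denominator 1 − (1+r)^(−12) = 0.245476062.
P = 504.688 / 0.245476062 ≈ 2055.95.

$2,055.95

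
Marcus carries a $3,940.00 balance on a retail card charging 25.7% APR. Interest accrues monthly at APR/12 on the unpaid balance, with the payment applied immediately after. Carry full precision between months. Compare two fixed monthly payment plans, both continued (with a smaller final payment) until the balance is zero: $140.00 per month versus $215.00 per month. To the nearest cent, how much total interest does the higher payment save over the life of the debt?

$1,042.29

Monthly rate r = 25.7%/12 = 2.14167% = 0.0214167.
At $140.00/mo: n = ⌈−ln(1 − rB₀/P)/ln(1+r)⌉ = 44 payments (last $79.22); total interest = total paid − $3,940.00 = $2,159.22.
At $215.00/mo: 24 payments (last $111.93); total interest $1,116.93.
Interest saved = $2,159.22 − $1,116.93 = $1,042.29.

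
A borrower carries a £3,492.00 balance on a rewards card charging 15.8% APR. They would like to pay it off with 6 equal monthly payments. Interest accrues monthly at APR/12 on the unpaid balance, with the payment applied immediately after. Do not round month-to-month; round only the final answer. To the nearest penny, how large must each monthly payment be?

£609.11

Monthly rate r = 15.8%/12 = 1.31667% = 0.0131667.
Level-payment amortization: P = B₀·r / (1 − (1+r)^(−n)) = 3492.00·0.0131667 / (1 − 1.01317^(−6)).
Denominator 1 − (1+r)^(−6) = 0.0754835521.
P = 45.978 / 0.0754835521 ≈ 609.11.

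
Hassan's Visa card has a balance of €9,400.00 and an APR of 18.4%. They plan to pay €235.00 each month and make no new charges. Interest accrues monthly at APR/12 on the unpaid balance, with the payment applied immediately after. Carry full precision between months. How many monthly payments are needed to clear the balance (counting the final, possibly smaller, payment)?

Monthly rate r = 18.4%/12 = 1.53333% = 0.0153333.
Recurrence: B ← B·(1+r) − €235.00.
Month 1: interest €144.13; balance after payment €9,309.13.
Month 2: interest €142.74; balance after payment €9,216.87.
Closed form: n = −ln(1 − rB₀/P)/ln(1+r) = −ln(0.38667)/ln(1.01533) ≈ 62.443, so the balance reaches zero during payment 63.

63 payments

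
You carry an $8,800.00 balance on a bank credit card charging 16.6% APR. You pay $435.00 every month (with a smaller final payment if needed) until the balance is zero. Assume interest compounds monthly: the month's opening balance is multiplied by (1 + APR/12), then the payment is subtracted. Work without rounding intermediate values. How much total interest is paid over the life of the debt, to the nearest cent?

$1,594.89

Monthly rate r = 16.6%/12 = 1.38333% = 0.0138333.
Payoff takes n = ⌈−ln(1 − rB₀/P)/ln(1+r)⌉ = ⌈23.896⌉ = 24 payments; the last is $389.89.
Total paid = 23·$435.00 + $389.89 = $10,394.89.
Total interest = total paid − principal = $10,394.89 − $8,800.00 = $1,594.89.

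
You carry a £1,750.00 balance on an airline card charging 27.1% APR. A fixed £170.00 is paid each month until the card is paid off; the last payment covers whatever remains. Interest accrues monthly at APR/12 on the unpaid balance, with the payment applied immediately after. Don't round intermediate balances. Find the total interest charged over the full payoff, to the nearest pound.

Monthly rate r = 27.1%/12 = 2.25833% = 0.0225833.
Payoff takes n = ⌈−ln(1 − rB₀/P)/ln(1+r)⌉ = ⌈11.848⌉ = 12 payments; the last is £144.36.
Total paid = 11·£170.00 + £144.36 = £2,014.36.
Total interest = total paid − principal = £2,014.36 − £1,750.00 = £264.36.

£264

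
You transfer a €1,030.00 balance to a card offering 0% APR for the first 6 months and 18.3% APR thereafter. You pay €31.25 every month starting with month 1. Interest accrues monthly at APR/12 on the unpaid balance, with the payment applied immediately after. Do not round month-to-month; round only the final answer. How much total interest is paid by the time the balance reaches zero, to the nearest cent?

Promo months 1–6 at r₀ = 0%/12 = 0; months 7+ at r₁ = 18.3%/12 = 0.01525.
After month 6 (no interest yet): B = €1,030.00 − 6·€31.25 = €842.50.
Then at r₁ with €31.25/mo: n₂ = −ln(1 − r₁·B/P)/ln(1+r₁) ≈ 34.99 → 35 more payments.
Total paid = 40·€31.25 + €30.93 = €1,280.93; interest = €1,280.93 − €1,030.00 = €250.93.

€250.93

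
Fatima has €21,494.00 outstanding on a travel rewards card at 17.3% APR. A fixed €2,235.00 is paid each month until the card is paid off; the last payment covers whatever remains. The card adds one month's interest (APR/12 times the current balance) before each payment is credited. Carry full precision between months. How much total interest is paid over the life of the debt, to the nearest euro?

Monthly rate r = 17.3%/12 = 1.44167% = 0.0144167.
Payoff takes n = ⌈−ln(1 − rB₀/P)/ln(1+r)⌉ = ⌈10.427⌉ = 11 payments; the last is €958.16.
Total paid = 10·€2,235.00 + €958.16 = €23,308.16.
Total interest = total paid − principal = €23,308.16 − €21,494.00 = €1,814.16.

€1,814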